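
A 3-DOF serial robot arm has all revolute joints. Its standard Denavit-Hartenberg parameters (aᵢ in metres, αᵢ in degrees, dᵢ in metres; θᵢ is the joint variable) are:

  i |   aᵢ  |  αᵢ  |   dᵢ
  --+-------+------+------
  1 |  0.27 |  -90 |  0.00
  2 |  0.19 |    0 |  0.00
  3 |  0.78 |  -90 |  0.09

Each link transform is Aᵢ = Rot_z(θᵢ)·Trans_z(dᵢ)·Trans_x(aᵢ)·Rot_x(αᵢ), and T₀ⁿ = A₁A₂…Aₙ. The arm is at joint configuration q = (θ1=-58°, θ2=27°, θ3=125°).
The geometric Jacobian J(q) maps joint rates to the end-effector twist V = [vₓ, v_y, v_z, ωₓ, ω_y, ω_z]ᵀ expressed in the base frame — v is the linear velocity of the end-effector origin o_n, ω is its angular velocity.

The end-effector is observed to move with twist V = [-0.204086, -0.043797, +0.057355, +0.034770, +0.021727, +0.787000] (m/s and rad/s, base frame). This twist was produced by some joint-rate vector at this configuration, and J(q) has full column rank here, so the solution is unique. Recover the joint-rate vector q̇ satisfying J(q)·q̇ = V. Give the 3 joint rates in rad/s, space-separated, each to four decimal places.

o_n = [-0.0558, 0.2592, -0.4524]
J₁: ẑ×o_n = [-0.2592, -0.0558, 0.0000], ω = ẑ
J2: z=[0.8480, 0.5299, 0.0000] o=[0.1431, -0.2290, 0.0000] → [-0.2398, 0.3837, 0.5194, 0.8480, 0.5299, 0.0000]
J3: z=[0.8480, 0.5299, 0.0000] o=[0.2328, -0.3725, -0.0863] → [-0.1940, 0.3105, 0.6887, 0.8480, 0.5299, 0.0000]
q̇ = J⁺·V = [0.7870, -0.1720, 0.2130]

0.7870 -0.1720 0.2130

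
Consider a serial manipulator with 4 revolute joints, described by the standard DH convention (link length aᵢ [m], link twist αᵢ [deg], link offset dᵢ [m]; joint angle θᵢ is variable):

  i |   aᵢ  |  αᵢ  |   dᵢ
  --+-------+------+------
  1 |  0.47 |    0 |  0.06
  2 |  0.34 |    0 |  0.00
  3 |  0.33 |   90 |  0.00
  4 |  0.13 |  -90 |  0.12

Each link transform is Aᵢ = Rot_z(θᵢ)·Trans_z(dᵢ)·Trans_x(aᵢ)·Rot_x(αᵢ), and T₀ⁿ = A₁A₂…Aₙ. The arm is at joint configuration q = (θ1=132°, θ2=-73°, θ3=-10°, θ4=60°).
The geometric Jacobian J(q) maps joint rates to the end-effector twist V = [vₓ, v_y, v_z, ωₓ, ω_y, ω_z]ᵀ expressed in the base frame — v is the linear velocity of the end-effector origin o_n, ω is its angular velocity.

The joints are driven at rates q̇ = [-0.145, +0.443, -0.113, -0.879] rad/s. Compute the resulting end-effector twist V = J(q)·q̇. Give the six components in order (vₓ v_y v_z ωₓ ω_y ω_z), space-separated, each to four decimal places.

o_n = [0.2103, 0.8601, 0.1726]
J₁: ẑ×o_n = [-0.8601, 0.2103, 0.0000], ω = ẑ
J2: z=[0.0000, 0.0000, 1.0000] o=[-0.3145, 0.3493, 0.0600] → [-0.5108, 0.5248, 0.0000, 0.0000, 0.0000, 1.0000]
J3: z=[0.0000, 0.0000, 1.0000] o=[-0.1394, 0.6407, 0.0600] → [-0.2194, 0.3497, 0.0000, 0.0000, 0.0000, 1.0000]
J4: z=[0.7547, -0.6561, 0.0000] o=[0.0771, 0.8898, 0.0600] → [-0.0739, -0.0850, 0.0650, 0.7547, -0.6561, 0.0000]
V = J·q̇ = [-0.0119, 0.2372, -0.0571, -0.6634, 0.5767, 0.1850]

-0.0119 0.2372 -0.0571 -0.6634 0.5767 0.1850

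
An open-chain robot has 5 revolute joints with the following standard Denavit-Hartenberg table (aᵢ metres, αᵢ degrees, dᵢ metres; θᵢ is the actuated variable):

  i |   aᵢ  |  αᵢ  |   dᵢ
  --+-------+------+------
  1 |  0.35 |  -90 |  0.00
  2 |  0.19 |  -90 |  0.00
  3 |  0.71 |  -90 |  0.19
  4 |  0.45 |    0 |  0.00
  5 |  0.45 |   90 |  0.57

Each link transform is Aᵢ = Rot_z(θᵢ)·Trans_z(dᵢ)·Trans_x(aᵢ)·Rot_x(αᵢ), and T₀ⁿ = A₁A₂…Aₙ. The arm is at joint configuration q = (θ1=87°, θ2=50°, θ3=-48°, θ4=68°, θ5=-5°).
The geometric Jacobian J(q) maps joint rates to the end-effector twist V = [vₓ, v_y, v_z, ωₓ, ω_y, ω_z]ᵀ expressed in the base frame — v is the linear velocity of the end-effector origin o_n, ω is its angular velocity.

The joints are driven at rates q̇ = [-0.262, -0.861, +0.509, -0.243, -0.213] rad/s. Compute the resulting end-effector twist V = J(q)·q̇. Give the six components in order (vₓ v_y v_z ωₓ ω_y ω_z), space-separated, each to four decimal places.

o_n = [-0.3342, 1.7112, -0.6213]
J₁: ẑ×o_n = [-1.7112, -0.3342, 0.0000], ω = ẑ
J2: z=[-0.9986, 0.0523, 0.0000] o=[0.0183, 0.3495, 0.0000] → [-0.0325, -0.6205, -1.3414, -0.9986, 0.0523, 0.0000]
J3: z=[-0.0401, -0.7650, -0.6428] o=[0.0247, 0.4715, -0.1455] → [1.1608, 0.2116, -0.3243, -0.0401, -0.7650, -0.6428]
J4: z=[0.6932, 0.4420, -0.5693] o=[-0.4938, 0.6587, -0.6316] → [0.6037, -0.0980, 0.6591, 0.6932, 0.4420, -0.5693]
J5: z=[0.6932, 0.4420, -0.5693] o=[-0.5984, 1.0568, -0.4498] → [0.2967, -0.0315, 0.3368, 0.6932, 0.4420, -0.5693]
V = J·q̇ = [0.8573, 0.7600, 0.7580, 0.5233, -0.6360, -0.3296]

0.8573 0.7600 0.7580 0.5233 -0.6360 -0.3296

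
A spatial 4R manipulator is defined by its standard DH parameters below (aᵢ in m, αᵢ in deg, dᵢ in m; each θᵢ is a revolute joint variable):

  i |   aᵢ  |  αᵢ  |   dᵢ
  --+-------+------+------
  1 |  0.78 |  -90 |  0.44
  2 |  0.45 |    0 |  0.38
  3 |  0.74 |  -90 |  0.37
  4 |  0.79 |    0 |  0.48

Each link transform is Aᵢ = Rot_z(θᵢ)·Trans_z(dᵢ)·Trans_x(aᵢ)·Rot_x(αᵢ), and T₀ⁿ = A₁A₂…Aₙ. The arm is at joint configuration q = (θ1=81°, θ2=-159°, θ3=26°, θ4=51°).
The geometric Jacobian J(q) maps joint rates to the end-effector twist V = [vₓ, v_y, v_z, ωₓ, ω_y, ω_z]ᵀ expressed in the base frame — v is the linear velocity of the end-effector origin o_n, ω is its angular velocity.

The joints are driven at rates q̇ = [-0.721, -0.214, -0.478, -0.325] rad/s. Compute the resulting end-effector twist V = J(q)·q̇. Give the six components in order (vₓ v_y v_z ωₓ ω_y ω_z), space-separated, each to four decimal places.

-0.3989 -0.8735 -0.2849 0.6463 -0.3430 -0.9426

o_n = [-0.1552, -0.1099, 1.8334]
J₁: ẑ×o_n = [0.1099, -0.1552, 0.0000], ω = ẑ
J2: z=[-0.9877, 0.1564, 0.0000] o=[0.1220, 0.7704, 0.4400] → [0.2180, 1.3763, 0.9128, -0.9877, 0.1564, 0.0000]
J3: z=[-0.9877, 0.1564, 0.0000] o=[-0.3190, 0.4149, 0.6013] → [0.1928, 1.2170, 0.4927, -0.9877, 0.1564, 0.0000]
J4: z=[0.1144, 0.7223, 0.6820] o=[-0.7634, -0.0257, 1.1425] → [0.5565, 0.3358, -0.4490, 0.1144, 0.7223, 0.6820]
V = J·q̇ = [-0.3989, -0.8735, -0.2849, 0.6463, -0.3430, -0.9426]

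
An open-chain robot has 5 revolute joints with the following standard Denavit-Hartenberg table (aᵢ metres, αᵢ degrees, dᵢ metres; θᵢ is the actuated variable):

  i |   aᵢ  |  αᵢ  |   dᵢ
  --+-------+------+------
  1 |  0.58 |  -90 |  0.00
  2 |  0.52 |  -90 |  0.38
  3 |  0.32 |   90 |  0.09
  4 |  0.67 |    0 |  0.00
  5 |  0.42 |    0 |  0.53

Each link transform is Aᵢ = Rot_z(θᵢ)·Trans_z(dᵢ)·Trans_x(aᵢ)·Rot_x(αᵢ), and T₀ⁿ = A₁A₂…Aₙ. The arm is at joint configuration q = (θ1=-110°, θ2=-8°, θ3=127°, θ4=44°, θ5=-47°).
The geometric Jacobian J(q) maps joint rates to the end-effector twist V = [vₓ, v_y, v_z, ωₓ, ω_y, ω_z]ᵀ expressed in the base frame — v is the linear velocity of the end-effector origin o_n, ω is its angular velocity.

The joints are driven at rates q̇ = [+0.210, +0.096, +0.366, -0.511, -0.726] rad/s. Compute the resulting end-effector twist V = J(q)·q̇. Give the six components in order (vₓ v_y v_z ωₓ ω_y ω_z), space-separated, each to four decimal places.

0.3095 0.4802 0.6472 1.1069 0.5840 -0.2899

o_n = [-1.1535, -0.4958, -0.4993]
J₁: ẑ×o_n = [0.4958, -1.1535, 0.0000], ω = ẑ
J2: z=[0.9397, -0.3420, 0.0000] o=[-0.1984, -0.5450, 0.0000] → [0.1708, 0.4692, -0.2804, 0.9397, -0.3420, 0.0000]
J3: z=[-0.0476, -0.1308, -0.9903] o=[-0.0174, -1.1589, 0.0724] → [0.7314, 1.0979, -0.1801, -0.0476, -0.1308, -0.9903]
J4: z=[-0.8360, -0.5373, 0.1111] o=[-0.1966, -0.9040, -0.0436] → [0.1995, -0.4873, -0.8555, -0.8360, -0.5373, 0.1111]
J5: z=[-0.8360, -0.5373, 0.1111] o=[-0.4822, -0.5633, -0.5448] → [-0.0320, -0.0365, -0.4172, -0.8360, -0.5373, 0.1111]
V = J·q̇ = [0.3095, 0.4802, 0.6472, 1.1069, 0.5840, -0.2899]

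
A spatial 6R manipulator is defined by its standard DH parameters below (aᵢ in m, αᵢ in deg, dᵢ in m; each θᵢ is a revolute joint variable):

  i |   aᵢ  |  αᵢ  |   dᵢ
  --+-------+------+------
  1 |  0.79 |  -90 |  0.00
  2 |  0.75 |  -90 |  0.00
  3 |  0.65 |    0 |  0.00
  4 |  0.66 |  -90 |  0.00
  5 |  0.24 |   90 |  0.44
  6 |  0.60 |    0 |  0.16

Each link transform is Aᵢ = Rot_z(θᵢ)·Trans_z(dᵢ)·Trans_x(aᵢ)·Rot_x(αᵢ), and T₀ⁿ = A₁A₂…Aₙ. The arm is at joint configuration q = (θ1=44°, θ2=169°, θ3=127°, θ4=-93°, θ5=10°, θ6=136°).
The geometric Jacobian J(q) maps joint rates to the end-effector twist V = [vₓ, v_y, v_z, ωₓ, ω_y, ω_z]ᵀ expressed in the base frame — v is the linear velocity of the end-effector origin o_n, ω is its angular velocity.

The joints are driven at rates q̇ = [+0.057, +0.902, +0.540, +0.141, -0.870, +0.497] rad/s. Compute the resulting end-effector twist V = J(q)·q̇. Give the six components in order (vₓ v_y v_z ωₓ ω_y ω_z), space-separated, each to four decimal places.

0.5036 1.4136 0.4083 -1.6488 0.5973 1.0995

o_n = [1.3828, -0.7618, 0.1313]
J₁: ẑ×o_n = [0.7618, 1.3828, -0.0000], ω = ẑ
J2: z=[-0.6947, 0.7193, 0.0000] o=[0.5683, 0.5488, 0.0000] → [0.0945, 0.0912, 0.3245, -0.6947, 0.7193, 0.0000]
J3: z=[-0.1373, -0.1325, 0.9816] o=[0.0387, 0.0374, -0.1431] → [0.7481, 1.3570, 0.2878, -0.1373, -0.1325, 0.9816]
J4: z=[-0.1373, -0.1325, 0.9816] o=[0.6755, -0.0693, -0.0685] → [0.6532, 0.7217, 0.1888, -0.1373, -0.1325, 0.9816]
J5: z=[0.9708, -0.2150, 0.1067] o=[0.5455, -0.7079, -0.1729] → [-0.0597, -0.2060, 0.1278, 0.9708, -0.2150, 0.1067]
J6: z=[-0.1694, -0.2985, 0.9392] o=[0.9318, -1.0257, -0.2042] → [-0.3481, 0.4804, 0.0899, -0.1694, -0.2985, 0.9392]
V = J·q̇ = [0.5036, 1.4136, 0.4083, -1.6488, 0.5973, 1.0995]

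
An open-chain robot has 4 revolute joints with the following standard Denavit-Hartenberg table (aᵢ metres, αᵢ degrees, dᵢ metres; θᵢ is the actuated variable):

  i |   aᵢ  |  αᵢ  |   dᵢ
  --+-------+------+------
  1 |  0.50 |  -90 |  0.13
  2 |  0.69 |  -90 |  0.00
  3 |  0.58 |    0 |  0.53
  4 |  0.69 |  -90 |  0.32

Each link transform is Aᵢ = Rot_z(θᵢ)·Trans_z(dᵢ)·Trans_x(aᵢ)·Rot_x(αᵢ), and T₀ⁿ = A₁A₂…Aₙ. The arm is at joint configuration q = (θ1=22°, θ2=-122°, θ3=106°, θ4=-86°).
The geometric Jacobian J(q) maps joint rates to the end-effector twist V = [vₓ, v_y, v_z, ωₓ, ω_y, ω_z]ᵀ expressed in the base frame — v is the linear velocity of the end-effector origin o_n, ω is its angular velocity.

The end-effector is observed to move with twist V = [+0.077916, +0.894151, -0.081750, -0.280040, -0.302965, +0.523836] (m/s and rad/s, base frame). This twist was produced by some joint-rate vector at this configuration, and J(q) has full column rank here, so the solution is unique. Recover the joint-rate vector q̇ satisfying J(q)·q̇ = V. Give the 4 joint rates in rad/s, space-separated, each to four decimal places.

o_n = [0.8502, -0.5124, 1.5799]
J₁: ẑ×o_n = [0.5124, 0.8502, -0.0000], ω = ẑ
J2: z=[-0.3746, 0.9272, 0.0000] o=[0.4636, 0.1873, 0.1300] → [1.3443, 0.5431, -0.0963, -0.3746, 0.9272, 0.0000]
J3: z=[0.7863, 0.3177, 0.5299] o=[0.1246, 0.0503, 0.7152] → [0.5729, -0.2954, -0.6729, 0.7863, 0.3177, 0.5299]
J4: z=[0.7863, 0.3177, 0.5299] o=[0.8287, -0.2665, 0.8604] → [0.3588, -0.5543, -0.2001, 0.7863, 0.3177, 0.5299]
q̇ = J⁺·V = [0.7570, -0.1760, 0.3950, -0.8350]

0.7570 -0.1760 0.3950 -0.8350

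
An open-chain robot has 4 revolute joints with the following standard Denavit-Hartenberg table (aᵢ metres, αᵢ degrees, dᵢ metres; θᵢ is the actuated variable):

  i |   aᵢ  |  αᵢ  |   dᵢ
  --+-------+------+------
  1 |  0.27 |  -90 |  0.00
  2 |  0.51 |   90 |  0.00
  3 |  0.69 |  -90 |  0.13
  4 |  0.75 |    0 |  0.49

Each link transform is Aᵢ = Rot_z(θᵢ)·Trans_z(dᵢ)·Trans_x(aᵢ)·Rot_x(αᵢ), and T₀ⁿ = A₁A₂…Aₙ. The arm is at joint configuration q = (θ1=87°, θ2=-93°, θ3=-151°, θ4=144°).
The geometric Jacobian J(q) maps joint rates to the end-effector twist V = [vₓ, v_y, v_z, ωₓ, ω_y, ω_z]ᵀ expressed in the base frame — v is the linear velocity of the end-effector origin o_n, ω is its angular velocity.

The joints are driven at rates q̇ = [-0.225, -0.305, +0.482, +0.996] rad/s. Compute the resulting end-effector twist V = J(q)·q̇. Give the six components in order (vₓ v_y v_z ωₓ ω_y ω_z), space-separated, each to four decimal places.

-0.2192 -0.9412 0.6615 1.1480 -0.5675 0.2320

o_n = [0.4968, 0.5198, 0.6901]
J₁: ẑ×o_n = [-0.5198, 0.4968, 0.0000], ω = ẑ
J2: z=[-0.9986, 0.0523, 0.0000] o=[0.0141, 0.2696, 0.0000] → [0.0361, 0.6892, -0.2751, -0.9986, 0.0523, 0.0000]
J3: z=[-0.0523, -0.9973, -0.0523] o=[0.0127, 0.2430, 0.5093] → [-0.1658, -0.0159, 0.4683, -0.0523, -0.9973, -0.0523]
J4: z=[0.8721, -0.0711, 0.4841] o=[0.3417, 0.1274, -0.1002] → [-0.2462, -0.6141, 0.3533, 0.8721, -0.0711, 0.4841]
V = J·q̇ = [-0.2192, -0.9412, 0.6615, 1.1480, -0.5675, 0.2320]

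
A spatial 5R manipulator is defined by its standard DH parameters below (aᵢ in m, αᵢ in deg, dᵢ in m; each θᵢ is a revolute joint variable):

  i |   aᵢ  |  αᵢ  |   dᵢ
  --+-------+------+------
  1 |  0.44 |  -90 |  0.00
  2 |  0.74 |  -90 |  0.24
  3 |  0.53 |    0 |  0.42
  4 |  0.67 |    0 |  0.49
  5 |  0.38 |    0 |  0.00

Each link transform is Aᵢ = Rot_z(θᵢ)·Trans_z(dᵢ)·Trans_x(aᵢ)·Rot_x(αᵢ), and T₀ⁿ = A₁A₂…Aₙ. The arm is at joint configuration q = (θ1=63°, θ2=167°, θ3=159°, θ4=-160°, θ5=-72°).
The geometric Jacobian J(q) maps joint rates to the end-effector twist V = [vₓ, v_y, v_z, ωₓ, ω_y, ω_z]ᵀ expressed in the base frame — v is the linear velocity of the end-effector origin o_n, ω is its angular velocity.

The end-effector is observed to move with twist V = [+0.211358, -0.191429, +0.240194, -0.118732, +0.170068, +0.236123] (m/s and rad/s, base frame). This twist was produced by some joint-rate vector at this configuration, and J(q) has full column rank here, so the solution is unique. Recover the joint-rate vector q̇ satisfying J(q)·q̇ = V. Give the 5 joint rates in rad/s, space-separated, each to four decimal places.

0.6590 0.1830 -0.4030 -0.1640 0.1330

o_n = [-0.7259, -0.4883, 0.6558]
J₁: ẑ×o_n = [0.4883, -0.7259, 0.0000], ω = ẑ
J2: z=[-0.8910, 0.4540, 0.0000] o=[0.1998, 0.3920, 0.0000] → [0.2977, 0.5844, 1.2046, -0.8910, 0.4540, 0.0000]
J3: z=[-0.1021, -0.2004, 0.9744] o=[-0.3414, -0.1414, -0.1665] → [0.1731, -0.2907, -0.0417, -0.1021, -0.2004, 0.9744]
J4: z=[-0.1021, -0.2004, 0.9744] o=[0.0038, 0.1177, 0.3541] → [0.5300, -0.6802, -0.0844, -0.1021, -0.2004, 0.9744]
J5: z=[-0.1021, -0.2004, 0.9744] o=[-0.3530, -0.5568, 0.6808] → [-0.0618, -0.3659, -0.0817, -0.1021, -0.2004, 0.9744]
q̇ = J⁺·V = [0.6590, 0.1830, -0.4030, -0.1640, 0.1330]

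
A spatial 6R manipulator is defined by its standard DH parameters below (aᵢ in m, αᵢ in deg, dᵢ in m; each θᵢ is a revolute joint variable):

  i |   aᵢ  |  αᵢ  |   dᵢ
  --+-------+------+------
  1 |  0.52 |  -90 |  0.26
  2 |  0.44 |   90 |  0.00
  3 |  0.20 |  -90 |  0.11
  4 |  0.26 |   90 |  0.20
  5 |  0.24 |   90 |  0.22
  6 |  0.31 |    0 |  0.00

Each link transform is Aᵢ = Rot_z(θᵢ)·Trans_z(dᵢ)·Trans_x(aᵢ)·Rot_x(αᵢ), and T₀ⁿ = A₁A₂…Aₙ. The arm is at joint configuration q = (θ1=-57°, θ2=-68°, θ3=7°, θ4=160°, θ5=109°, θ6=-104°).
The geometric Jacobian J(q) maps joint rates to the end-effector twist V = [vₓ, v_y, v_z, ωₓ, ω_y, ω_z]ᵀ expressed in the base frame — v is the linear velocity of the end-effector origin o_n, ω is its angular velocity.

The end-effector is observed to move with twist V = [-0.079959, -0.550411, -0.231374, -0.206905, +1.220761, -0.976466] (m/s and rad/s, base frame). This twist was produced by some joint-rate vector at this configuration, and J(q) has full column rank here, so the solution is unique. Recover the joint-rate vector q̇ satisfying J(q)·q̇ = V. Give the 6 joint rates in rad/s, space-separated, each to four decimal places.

o_n = [0.5957, -0.2733, 0.6512]
J₁: ẑ×o_n = [0.2733, 0.5957, -0.0000], ω = ẑ
J2: z=[0.8387, 0.5446, 0.0000] o=[0.2832, -0.4361, 0.2600] → [0.2131, -0.3281, -0.0336, 0.8387, 0.5446, 0.0000]
J3: z=[-0.5050, 0.7776, 0.3746] o=[0.3730, -0.5743, 0.6680] → [-0.1258, 0.0750, -0.3252, -0.5050, 0.7776, 0.3746]
J4: z=[0.8076, 0.5789, -0.1130] o=[0.3784, -0.5379, 0.8932] → [-0.1102, 0.1709, 0.0879, 0.8076, 0.5789, -0.1130]
J5: z=[0.5787, -0.8147, -0.0373] o=[0.5103, -0.4313, 0.6125] → [-0.0257, -0.0256, 0.1610, 0.5787, -0.8147, -0.0373]
J6: z=[0.1555, 0.1551, -0.9756] o=[0.8298, -0.4764, 0.6562] → [0.1974, 0.2292, 0.0679, 0.1555, 0.1551, -0.9756]
q̇ = J⁺·V = [-0.8360, 0.4860, 0.2940, -0.0220, -0.8530, 0.2920]

-0.8360 0.4860 0.2940 -0.0220 -0.8530 0.2920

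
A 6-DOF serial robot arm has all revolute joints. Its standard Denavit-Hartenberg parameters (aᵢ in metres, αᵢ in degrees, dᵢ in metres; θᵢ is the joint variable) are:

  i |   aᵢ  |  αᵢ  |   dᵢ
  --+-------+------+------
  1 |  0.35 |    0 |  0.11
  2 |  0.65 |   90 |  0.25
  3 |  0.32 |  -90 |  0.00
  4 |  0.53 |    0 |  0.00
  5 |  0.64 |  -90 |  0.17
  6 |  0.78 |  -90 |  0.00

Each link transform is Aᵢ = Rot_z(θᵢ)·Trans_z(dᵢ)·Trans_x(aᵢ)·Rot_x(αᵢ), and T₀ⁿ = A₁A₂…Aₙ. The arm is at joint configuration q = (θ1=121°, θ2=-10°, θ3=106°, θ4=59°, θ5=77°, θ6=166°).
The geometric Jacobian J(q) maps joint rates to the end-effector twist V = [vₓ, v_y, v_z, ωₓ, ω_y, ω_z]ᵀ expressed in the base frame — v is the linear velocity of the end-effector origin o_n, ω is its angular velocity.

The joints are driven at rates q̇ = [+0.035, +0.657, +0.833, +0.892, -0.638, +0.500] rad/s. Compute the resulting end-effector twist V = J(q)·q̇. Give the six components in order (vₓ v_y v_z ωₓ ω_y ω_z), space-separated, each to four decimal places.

o_n = [-0.7011, 0.6157, 1.0159]
J₁: ẑ×o_n = [-0.6157, -0.7011, 0.0000], ω = ẑ
J2: z=[0.0000, 0.0000, 1.0000] o=[-0.1803, 0.3000, 0.1100] → [-0.3157, -0.5209, 0.0000, 0.0000, 0.0000, 1.0000]
J3: z=[0.9336, 0.3584, 0.0000] o=[-0.4132, 0.9068, 0.3600] → [0.2351, -0.6124, -0.1686, 0.9336, 0.3584, 0.0000]
J4: z=[0.3445, -0.8974, -0.2756] o=[-0.3816, 0.8245, 0.6676] → [-0.3702, -0.0319, -0.3587, 0.3445, -0.8974, -0.2756]
J5: z=[0.3445, -0.8974, -0.2756] o=[-0.7788, 0.5914, 0.9300] → [-0.0704, -0.0510, 0.0780, 0.3445, -0.8974, -0.2756]
J6: z=[0.6029, 0.4365, -0.6677] o=[-1.1807, 0.3980, 0.4406] → [0.3965, -0.6671, -0.0781, 0.6029, 0.4365, -0.6677]
V = J·q̇ = [-0.1201, -1.2064, -0.5493, 1.1666, 0.2888, 0.2881]

-0.1201 -1.2064 -0.5493 1.1666 0.2888 0.2881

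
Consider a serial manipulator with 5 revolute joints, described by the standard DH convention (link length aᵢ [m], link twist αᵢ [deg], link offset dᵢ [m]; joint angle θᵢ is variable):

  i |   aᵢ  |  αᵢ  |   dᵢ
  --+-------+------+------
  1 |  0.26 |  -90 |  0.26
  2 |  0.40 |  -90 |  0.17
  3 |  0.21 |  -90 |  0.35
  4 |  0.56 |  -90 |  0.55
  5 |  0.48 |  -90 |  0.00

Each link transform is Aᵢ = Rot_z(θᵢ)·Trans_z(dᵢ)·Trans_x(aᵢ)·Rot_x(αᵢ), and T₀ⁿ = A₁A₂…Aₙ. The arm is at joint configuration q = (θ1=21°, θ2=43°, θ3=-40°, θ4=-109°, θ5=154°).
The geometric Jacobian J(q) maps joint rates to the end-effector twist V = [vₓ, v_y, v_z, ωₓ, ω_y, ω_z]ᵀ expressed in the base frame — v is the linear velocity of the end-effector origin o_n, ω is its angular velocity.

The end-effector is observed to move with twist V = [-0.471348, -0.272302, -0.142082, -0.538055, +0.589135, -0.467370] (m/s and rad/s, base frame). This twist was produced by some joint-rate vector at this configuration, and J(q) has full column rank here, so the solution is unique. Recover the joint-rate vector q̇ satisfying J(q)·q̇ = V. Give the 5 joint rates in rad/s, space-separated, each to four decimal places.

o_n = [0.4461, 0.1905, -0.5944]
J₁: ẑ×o_n = [-0.1905, 0.4461, 0.0000], ω = ẑ
J2: z=[-0.3584, 0.9336, 0.0000] o=[0.2427, 0.0932, 0.2600] → [-0.7976, -0.3062, -0.2248, -0.3584, 0.9336, 0.0000]
J3: z=[-0.6367, -0.2444, -0.7314] o=[0.4549, 0.3567, -0.0128] → [0.0206, -0.3639, 0.1037, -0.6367, -0.2444, -0.7314]
J4: z=[0.7134, -0.5467, -0.4384] o=[0.2935, 0.4394, -0.3785] → [0.0089, 0.0871, -0.0941, 0.7134, -0.5467, -0.4384]
J5: z=[0.0694, 0.6777, -0.7321] o=[0.2954, -0.1367, -0.9116] → [0.4545, -0.1324, -0.0794, 0.0694, 0.6777, -0.7321]
q̇ = J⁺·V = [0.6790, 0.7250, 0.8830, 0.3520, 0.4730]

0.6790 0.7250 0.8830 0.3520 0.4730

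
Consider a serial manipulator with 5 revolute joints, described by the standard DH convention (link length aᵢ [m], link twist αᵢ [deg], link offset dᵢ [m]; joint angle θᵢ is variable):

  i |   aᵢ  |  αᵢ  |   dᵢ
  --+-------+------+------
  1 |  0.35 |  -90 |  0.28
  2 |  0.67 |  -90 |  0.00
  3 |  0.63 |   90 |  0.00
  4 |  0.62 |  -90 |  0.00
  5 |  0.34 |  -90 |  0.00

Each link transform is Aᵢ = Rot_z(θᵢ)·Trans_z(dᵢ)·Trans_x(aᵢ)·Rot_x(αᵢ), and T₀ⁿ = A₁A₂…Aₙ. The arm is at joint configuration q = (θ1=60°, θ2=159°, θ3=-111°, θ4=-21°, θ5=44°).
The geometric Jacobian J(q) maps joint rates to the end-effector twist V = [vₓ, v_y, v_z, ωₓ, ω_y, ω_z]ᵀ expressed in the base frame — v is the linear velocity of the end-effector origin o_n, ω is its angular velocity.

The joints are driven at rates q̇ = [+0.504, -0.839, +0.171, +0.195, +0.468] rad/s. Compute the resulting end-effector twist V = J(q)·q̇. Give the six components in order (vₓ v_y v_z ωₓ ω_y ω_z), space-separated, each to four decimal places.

-0.4806 -0.6182 -0.1482 0.6556 -0.3690 1.1583

o_n = [-1.1800, 0.8089, -0.1438]
J₁: ẑ×o_n = [-0.8089, -1.1800, 0.0000], ω = ẑ
J2: z=[-0.8660, 0.5000, 0.0000] o=[0.1750, 0.3031, 0.2800] → [-0.2119, -0.3670, 0.2395, -0.8660, 0.5000, 0.0000]
J3: z=[-0.1792, -0.3104, 0.9336] o=[-0.1377, -0.2386, 0.0399] → [-0.9209, -1.0059, -0.5112, -0.1792, -0.3104, 0.9336]
J4: z=[0.7461, 0.5756, 0.3346] o=[-0.5417, 0.2380, 0.1208] → [-0.3433, -0.0161, 0.7933, 0.7461, 0.5756, 0.3346]
J5: z=[-0.3971, -0.0186, 0.9176] o=[-0.8731, 0.7449, -0.0123] → [-0.0563, -0.3339, -0.0311, -0.3971, -0.0186, 0.9176]
V = J·q̇ = [-0.4806, -0.6182, -0.1482, 0.6556, -0.3690, 1.1583]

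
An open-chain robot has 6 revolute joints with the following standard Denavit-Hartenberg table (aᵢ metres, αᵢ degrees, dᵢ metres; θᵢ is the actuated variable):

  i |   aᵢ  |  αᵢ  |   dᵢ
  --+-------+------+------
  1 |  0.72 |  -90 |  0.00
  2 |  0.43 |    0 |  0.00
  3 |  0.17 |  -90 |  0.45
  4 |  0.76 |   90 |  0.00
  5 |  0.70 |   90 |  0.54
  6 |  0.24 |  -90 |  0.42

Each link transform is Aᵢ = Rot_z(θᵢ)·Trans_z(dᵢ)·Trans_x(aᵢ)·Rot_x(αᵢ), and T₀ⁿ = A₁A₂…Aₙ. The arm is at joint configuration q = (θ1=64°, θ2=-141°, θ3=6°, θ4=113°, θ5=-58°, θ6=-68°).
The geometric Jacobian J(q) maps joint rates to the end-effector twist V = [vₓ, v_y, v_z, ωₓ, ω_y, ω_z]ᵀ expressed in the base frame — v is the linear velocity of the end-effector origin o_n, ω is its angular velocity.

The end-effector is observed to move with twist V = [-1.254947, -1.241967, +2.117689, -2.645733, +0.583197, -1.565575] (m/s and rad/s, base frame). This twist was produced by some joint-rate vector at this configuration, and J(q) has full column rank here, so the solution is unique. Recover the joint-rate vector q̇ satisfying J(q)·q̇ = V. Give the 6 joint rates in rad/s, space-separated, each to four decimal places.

-0.3830 0.9510 0.7280 -0.8310 -0.7290 0.8580

o_n = [0.2363, -0.4989, -0.2608]
J₁: ẑ×o_n = [0.4989, 0.2363, -0.0000], ω = ẑ
J2: z=[-0.8988, 0.4384, 0.0000] o=[0.3156, 0.6471, 0.0000] → [-0.1143, -0.2344, 1.0649, -0.8988, 0.4384, 0.0000]
J3: z=[-0.8988, 0.4384, 0.0000] o=[0.1691, 0.3468, 0.2706] → [-0.2330, -0.4776, 0.7307, -0.8988, 0.4384, 0.0000]
J4: z=[0.3100, 0.6355, 0.7071] o=[-0.2880, 0.4360, 0.3908] → [0.2470, 0.5727, -0.6230, 0.3100, 0.6355, 0.7071]
J5: z=[0.0659, -0.7563, 0.6509] o=[0.4328, 0.3181, 0.1808] → [0.8658, -0.0988, -0.2024, 0.0659, -0.7563, 0.6509]
J6: z=[-0.9686, -0.2052, -0.1404] o=[0.6362, -0.5252, 0.0101] → [0.0593, -0.2062, -0.1075, -0.9686, -0.2052, -0.1404]
q̇ = J⁺·V = [-0.3830, 0.9510, 0.7280, -0.8310, -0.7290, 0.8580]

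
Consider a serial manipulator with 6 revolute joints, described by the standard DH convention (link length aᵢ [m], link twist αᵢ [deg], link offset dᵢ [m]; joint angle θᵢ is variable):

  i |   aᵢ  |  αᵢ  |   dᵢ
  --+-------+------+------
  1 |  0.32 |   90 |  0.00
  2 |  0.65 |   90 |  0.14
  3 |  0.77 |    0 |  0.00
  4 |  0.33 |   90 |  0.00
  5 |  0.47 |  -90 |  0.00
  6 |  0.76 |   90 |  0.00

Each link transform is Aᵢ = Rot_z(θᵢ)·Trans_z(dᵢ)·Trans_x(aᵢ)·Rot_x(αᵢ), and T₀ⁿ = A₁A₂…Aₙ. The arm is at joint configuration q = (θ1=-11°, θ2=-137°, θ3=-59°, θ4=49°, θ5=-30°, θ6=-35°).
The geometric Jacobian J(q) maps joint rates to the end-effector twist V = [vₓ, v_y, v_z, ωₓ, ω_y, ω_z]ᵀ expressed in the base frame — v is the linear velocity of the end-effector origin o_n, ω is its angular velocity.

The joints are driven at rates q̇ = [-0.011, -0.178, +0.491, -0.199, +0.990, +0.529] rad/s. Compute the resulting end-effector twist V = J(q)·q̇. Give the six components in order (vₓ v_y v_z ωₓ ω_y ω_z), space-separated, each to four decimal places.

-1.9446 -0.3606 -0.0626 -0.3370 1.2868 0.4772

o_n = [-0.6960, 1.3281, -1.9188]
J₁: ẑ×o_n = [-1.3281, -0.6960, 0.0000], ω = ẑ
J2: z=[-0.1908, -0.9816, 0.0000] o=[0.3141, -0.0611, 0.0000] → [1.8835, -0.3661, -1.2567, -0.1908, -0.9816, 0.0000]
J3: z=[-0.6695, 0.1301, 0.7314] o=[-0.1792, -0.1078, -0.4433] → [-1.2422, -1.3658, -0.8940, -0.6695, 0.1301, 0.7314]
J4: z=[-0.6695, 0.1301, 0.7314] o=[-0.3380, 0.5955, -0.7138] → [-0.6927, -1.0686, -0.4439, -0.6695, 0.1301, 0.7314]
J5: z=[0.3126, 0.9425, 0.1184] o=[-0.5604, 0.6971, -0.9354] → [-1.0016, 0.2913, 0.3251, 0.3126, 0.9425, 0.1184]
J6: z=[-0.9167, 0.2666, 0.2976] o=[-0.6774, 0.7918, -1.3807] → [-0.3031, -0.4989, -0.4867, -0.9167, 0.2666, 0.2976]
V = J·q̇ = [-1.9446, -0.3606, -0.0626, -0.3370, 1.2868, 0.4772]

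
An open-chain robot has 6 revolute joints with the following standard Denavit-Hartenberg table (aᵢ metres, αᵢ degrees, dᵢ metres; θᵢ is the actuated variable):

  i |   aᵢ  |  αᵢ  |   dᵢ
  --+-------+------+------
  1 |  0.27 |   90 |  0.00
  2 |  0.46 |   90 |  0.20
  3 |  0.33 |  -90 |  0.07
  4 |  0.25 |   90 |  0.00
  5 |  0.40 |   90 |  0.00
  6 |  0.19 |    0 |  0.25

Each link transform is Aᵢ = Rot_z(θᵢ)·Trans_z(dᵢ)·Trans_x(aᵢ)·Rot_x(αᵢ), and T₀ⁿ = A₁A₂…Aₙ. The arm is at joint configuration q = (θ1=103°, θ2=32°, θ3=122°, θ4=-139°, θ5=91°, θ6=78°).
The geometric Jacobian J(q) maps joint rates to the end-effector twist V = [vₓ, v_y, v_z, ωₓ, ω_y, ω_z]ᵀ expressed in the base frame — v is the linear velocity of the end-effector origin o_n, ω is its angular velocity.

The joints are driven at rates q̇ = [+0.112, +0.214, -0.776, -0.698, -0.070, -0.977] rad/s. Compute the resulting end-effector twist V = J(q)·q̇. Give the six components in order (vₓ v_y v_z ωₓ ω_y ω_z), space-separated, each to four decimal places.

o_n = [-0.2927, 0.4952, -0.1241]
J₁: ẑ×o_n = [-0.4952, -0.2927, 0.0000], ω = ẑ
J2: z=[0.9744, 0.2250, 0.0000] o=[-0.0607, 0.2631, 0.0000] → [-0.0279, 0.1209, 0.2783, 0.9744, 0.2250, 0.0000]
J3: z=[-0.1192, 0.5163, -0.8480] o=[0.0464, 0.6882, 0.2438] → [-0.3536, 0.2437, 0.1981, -0.1192, 0.5163, -0.8480]
J4: z=[-0.3546, -0.8200, -0.4494] o=[0.3441, 0.6428, 0.0917] → [0.1106, 0.2096, -0.4698, -0.3546, -0.8200, -0.4494]
J5: z=[-0.5185, -0.2276, 0.8243] o=[0.1496, 0.7741, 0.0056] → [0.2594, -0.4318, 0.0440, -0.5185, -0.2276, 0.8243]
J6: z=[-0.7842, 0.5109, -0.3522] o=[0.0132, 0.4425, -0.1717] → [0.0429, 0.1451, 0.1150, -0.7842, 0.5109, -0.3522]
V = J·q̇ = [0.0757, -0.4539, 0.1184, 1.3510, -0.2634, 1.3702]

0.0757 -0.4539 0.1184 1.3510 -0.2634 1.3702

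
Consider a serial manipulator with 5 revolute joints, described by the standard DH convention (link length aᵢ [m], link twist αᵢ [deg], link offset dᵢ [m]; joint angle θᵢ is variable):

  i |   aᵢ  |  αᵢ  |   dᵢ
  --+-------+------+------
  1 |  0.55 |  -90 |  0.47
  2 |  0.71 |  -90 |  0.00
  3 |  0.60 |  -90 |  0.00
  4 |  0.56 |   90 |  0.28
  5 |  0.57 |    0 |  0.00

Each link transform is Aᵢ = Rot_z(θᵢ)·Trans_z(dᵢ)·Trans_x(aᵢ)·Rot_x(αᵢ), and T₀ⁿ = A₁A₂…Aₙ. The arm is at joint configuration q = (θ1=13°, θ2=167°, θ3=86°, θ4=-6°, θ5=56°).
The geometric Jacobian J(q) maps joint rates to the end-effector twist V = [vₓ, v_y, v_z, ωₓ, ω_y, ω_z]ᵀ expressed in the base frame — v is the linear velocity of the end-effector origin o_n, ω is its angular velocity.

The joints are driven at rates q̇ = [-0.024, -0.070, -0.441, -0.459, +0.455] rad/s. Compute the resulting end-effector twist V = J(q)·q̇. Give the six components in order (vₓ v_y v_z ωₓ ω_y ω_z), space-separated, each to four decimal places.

o_n = [0.7994, -1.3783, 0.5455]
J₁: ẑ×o_n = [1.3783, 0.7994, -0.0000], ω = ẑ
J2: z=[-0.2250, 0.9744, 0.0000] o=[0.5359, 0.1237, 0.4700] → [0.0736, 0.0170, 0.0812, -0.2250, 0.9744, 0.0000]
J3: z=[-0.2192, -0.0506, 0.9744] o=[-0.1382, -0.0319, 0.3103] → [1.3000, 0.9651, 0.3426, -0.2192, -0.0506, 0.9744]
J4: z=[0.9628, 0.1507, 0.2244] o=[-0.0433, -0.6243, 0.3009] → [0.2061, -0.0465, -0.8530, 0.9628, 0.1507, 0.2244]
J5: z=[-0.2345, 0.0529, 0.9707] o=[0.3016, -1.1349, 0.4120] → [0.2434, 0.5145, 0.0308, -0.2345, 0.0529, 0.9707]
V = J·q̇ = [-0.5954, -0.1905, 0.2488, -0.4362, -0.0910, -0.1150]

-0.5954 -0.1905 0.2488 -0.4362 -0.0910 -0.1150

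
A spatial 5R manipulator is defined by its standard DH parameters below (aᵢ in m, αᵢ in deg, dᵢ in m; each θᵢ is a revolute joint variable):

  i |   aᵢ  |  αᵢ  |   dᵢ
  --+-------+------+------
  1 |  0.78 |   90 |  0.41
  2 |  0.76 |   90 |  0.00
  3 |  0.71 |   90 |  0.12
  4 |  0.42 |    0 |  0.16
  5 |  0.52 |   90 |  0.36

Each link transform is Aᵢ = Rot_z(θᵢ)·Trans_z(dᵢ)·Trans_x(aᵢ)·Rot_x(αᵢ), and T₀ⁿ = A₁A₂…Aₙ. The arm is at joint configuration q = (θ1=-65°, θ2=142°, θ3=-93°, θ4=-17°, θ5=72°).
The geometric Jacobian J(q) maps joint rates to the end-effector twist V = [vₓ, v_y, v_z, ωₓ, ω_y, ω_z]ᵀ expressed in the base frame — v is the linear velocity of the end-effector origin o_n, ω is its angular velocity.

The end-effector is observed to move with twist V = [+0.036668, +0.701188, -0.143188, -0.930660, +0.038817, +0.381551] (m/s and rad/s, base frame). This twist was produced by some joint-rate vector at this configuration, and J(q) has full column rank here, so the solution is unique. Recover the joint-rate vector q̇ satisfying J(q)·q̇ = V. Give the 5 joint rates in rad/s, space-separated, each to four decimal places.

0.3120 0.8470 -0.2090 0.0640 -0.4450

o_n = [1.6355, -0.2403, 0.8462]
J₁: ẑ×o_n = [0.2403, 1.6355, -0.0000], ω = ẑ
J2: z=[-0.9063, -0.4226, 0.0000] o=[0.3296, -0.7069, 0.4100] → [-0.1844, 0.3954, 0.1290, -0.9063, -0.4226, 0.0000]
J3: z=[0.2602, -0.5580, 0.7880] o=[0.0765, -0.1641, 0.8779] → [0.0777, 1.2368, 0.8501, 0.2602, -0.5580, 0.7880]
J4: z=[0.2851, -0.7353, -0.6148] o=[0.7627, 0.0420, 0.9496] → [-0.0976, -0.5071, 0.5613, 0.2851, -0.7353, -0.6148]
J5: z=[0.2851, -0.7353, -0.6148] o=[1.1469, 0.1474, 0.7415] → [-0.3153, -0.3303, 0.2488, 0.2851, -0.7353, -0.6148]
q̇ = J⁺·V = [0.3120, 0.8470, -0.2090, 0.0640, -0.4450]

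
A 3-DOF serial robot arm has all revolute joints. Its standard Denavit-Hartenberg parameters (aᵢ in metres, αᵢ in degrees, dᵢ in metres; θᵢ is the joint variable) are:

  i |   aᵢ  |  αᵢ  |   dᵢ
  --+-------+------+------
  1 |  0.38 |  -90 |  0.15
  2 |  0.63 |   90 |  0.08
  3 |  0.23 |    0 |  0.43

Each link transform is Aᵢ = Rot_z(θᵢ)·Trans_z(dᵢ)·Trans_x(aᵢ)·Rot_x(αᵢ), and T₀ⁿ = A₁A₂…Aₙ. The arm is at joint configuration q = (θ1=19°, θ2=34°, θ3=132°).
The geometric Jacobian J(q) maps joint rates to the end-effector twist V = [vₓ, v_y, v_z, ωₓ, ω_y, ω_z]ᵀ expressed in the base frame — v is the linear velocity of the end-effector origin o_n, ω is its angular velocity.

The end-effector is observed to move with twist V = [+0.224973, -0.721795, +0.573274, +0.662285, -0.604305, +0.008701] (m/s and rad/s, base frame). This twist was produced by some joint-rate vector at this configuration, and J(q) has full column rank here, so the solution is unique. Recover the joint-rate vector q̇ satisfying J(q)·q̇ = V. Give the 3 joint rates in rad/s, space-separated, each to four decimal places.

o_n = [0.8782, 0.5678, 0.2403]
J₁: ẑ×o_n = [-0.5678, 0.8782, 0.0000], ω = ẑ
J2: z=[-0.3256, 0.9455, 0.0000] o=[0.3593, 0.1237, 0.1500] → [0.0853, 0.0294, -0.6352, -0.3256, 0.9455, 0.0000]
J3: z=[0.5287, 0.1821, 0.8290] o=[0.8271, 0.3694, -0.2023] → [-0.0839, -0.1916, 0.0956, 0.5287, 0.1821, 0.8290]
q̇ = J⁺·V = [-0.6280, -0.7870, 0.7680]

-0.6280 -0.7870 0.7680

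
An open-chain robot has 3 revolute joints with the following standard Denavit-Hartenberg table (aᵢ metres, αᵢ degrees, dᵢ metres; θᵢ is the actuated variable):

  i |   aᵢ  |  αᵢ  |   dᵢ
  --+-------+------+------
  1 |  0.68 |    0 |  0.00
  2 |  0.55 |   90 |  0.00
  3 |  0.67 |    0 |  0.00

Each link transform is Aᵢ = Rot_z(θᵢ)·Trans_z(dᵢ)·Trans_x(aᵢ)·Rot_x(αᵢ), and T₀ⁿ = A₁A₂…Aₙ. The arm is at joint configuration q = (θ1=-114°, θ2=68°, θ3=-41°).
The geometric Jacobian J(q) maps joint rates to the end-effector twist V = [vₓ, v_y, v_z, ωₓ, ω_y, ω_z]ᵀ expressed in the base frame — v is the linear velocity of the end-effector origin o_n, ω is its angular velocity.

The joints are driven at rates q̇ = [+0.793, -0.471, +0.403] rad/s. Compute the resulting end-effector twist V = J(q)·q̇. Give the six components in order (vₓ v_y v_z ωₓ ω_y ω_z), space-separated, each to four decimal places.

o_n = [0.4567, -1.3806, -0.4396]
J₁: ẑ×o_n = [1.3806, 0.4567, -0.0000], ω = ẑ
J2: z=[0.0000, 0.0000, 1.0000] o=[-0.2766, -0.6212, 0.0000] → [0.7594, 0.7333, -0.0000, 0.0000, 0.0000, 1.0000]
J3: z=[-0.7193, -0.6947, 0.0000] o=[0.1055, -1.0168, 0.0000] → [0.3053, -0.3162, 0.5057, -0.7193, -0.6947, 0.0000]
V = J·q̇ = [0.8602, -0.1106, 0.2038, -0.2899, -0.2799, 0.3220]

0.8602 -0.1106 0.2038 -0.2899 -0.2799 0.3220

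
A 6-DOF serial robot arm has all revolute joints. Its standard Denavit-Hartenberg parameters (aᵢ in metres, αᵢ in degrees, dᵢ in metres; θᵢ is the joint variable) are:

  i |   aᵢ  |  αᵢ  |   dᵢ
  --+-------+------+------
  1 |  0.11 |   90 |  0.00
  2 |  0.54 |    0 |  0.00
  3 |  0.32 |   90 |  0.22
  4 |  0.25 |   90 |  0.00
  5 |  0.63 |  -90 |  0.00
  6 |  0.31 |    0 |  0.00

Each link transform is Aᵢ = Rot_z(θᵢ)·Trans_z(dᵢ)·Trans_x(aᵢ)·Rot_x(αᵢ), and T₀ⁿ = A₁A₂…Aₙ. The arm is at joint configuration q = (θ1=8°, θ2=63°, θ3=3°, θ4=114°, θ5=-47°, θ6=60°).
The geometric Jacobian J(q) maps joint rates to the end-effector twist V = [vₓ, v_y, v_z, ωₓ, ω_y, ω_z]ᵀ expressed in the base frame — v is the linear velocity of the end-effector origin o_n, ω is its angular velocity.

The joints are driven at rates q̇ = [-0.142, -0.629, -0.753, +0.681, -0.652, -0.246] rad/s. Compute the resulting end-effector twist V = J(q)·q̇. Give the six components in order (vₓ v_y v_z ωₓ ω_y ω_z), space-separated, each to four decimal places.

o_n = [-0.1510, -0.8576, 0.4911]
J₁: ẑ×o_n = [0.8576, -0.1510, 0.0000], ω = ẑ
J2: z=[0.1392, -0.9903, 0.0000] o=[0.1089, 0.0153, 0.0000] → [-0.4863, -0.0684, -0.3788, 0.1392, -0.9903, 0.0000]
J3: z=[0.1392, -0.9903, 0.0000] o=[0.3517, 0.0494, 0.4811] → [-0.0099, -0.0014, -0.6240, 0.1392, -0.9903, 0.0000]
J4: z=[0.9047, 0.1271, -0.4067] o=[0.5112, -0.1503, 0.7735] → [-0.3236, 0.5248, -0.5557, 0.9047, 0.1271, -0.4067]
J5: z=[0.4246, -0.3511, 0.8346] o=[0.5020, -0.3822, 0.6806] → [0.4633, -0.4645, -0.4311, 0.4246, -0.3511, 0.8346]
J6: z=[0.5901, -0.5918, -0.5491] o=[0.0695, -0.8394, 0.7083] → [0.1185, 0.2492, -0.1412, 0.5901, -0.5918, -0.5491]
V = J·q̇ = [-0.3600, 0.6644, 0.6455, 0.0017, 1.8296, -0.8280]

-0.3600 0.6644 0.6455 0.0017 1.8296 -0.8280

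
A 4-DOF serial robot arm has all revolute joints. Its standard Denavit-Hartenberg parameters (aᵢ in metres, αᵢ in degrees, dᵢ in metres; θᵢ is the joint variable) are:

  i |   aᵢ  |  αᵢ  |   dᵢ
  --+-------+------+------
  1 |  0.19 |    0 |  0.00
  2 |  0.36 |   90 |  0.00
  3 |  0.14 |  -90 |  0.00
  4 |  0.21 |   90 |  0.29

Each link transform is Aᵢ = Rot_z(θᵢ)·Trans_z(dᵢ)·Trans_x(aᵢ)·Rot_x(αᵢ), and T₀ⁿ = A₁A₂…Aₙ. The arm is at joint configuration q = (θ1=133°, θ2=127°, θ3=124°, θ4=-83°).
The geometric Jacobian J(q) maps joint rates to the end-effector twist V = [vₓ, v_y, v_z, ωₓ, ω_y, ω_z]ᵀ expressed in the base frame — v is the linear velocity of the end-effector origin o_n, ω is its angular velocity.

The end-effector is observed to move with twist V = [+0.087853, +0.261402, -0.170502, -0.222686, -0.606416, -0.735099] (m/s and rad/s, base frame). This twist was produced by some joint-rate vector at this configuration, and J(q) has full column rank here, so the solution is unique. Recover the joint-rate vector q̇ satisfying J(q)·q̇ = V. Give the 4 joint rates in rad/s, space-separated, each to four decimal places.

-0.8060 -0.3580 0.1140 -0.7670

o_n = [-0.3395, 0.1486, -0.0249]
J₁: ẑ×o_n = [-0.1486, -0.3395, 0.0000], ω = ẑ
J2: z=[0.0000, 0.0000, 1.0000] o=[-0.1296, 0.1390, 0.0000] → [-0.0096, -0.2100, 0.0000, 0.0000, 0.0000, 1.0000]
J3: z=[-0.9848, 0.1736, 0.0000] o=[-0.1921, -0.2156, 0.0000] → [-0.0043, -0.0245, -0.3330, -0.9848, 0.1736, 0.0000]
J4: z=[0.1440, 0.8164, -0.5592] o=[-0.1785, -0.1385, 0.1161] → [0.0454, 0.1103, 0.1728, 0.1440, 0.8164, -0.5592]
q̇ = J⁺·V = [-0.8060, -0.3580, 0.1140, -0.7670]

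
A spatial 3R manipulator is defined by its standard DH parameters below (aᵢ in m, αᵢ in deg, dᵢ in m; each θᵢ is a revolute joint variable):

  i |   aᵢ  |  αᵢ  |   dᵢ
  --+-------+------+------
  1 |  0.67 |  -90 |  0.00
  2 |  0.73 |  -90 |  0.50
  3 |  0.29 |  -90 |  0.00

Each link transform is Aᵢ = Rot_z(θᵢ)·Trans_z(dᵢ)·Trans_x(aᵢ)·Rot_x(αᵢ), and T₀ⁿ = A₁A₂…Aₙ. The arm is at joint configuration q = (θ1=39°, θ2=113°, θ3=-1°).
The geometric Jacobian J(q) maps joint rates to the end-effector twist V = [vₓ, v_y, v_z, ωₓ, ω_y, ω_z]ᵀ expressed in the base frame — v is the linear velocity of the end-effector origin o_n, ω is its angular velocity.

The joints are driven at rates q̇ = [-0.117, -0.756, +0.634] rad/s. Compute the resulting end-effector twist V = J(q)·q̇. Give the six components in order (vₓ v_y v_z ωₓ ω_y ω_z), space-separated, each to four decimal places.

o_n = [-0.1069, 0.5633, -0.9389]
J₁: ẑ×o_n = [-0.5633, -0.1069, 0.0000], ω = ẑ
J2: z=[-0.6293, 0.7771, 0.0000] o=[0.5207, 0.4216, 0.0000] → [-0.7296, -0.5909, 0.3985, -0.6293, 0.7771, 0.0000]
J3: z=[-0.7154, -0.5793, 0.3907] o=[-0.0156, 0.6307, -0.6720] → [0.1809, -0.2266, -0.0047, -0.7154, -0.5793, 0.3907]
V = J·q̇ = [0.7322, 0.3155, -0.3042, 0.0222, -0.9548, 0.1307]

0.7322 0.3155 -0.3042 0.0222 -0.9548 0.1307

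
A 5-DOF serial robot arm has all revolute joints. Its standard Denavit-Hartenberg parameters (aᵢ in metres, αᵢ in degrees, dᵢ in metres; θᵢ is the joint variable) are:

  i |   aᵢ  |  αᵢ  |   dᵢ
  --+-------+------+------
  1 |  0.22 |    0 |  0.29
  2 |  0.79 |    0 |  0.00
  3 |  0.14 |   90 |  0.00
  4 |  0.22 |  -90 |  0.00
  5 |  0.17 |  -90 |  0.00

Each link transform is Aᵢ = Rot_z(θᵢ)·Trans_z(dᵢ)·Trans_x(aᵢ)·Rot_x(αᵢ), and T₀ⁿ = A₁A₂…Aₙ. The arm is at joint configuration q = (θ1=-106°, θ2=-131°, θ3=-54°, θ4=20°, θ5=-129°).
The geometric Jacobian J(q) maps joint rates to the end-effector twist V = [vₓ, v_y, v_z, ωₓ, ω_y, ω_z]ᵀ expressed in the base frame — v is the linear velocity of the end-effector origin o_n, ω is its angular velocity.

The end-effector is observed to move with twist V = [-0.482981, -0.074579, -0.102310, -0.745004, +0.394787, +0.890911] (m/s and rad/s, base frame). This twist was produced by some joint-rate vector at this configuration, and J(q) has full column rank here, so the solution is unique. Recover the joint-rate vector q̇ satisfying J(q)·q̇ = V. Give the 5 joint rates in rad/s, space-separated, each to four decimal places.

o_n = [-0.2793, 0.6336, 0.3287]
J₁: ẑ×o_n = [-0.6336, -0.2793, 0.0000], ω = ẑ
J2: z=[0.0000, 0.0000, 1.0000] o=[-0.0606, -0.2115, 0.2900] → [-0.8451, -0.2187, 0.0000, 0.0000, 0.0000, 1.0000]
J3: z=[0.0000, 0.0000, 1.0000] o=[-0.4909, 0.4511, 0.2900] → [-0.1825, 0.2116, 0.0000, 0.0000, 0.0000, 1.0000]
J4: z=[0.9336, -0.3584, 0.0000] o=[-0.4407, 0.5818, 0.2900] → [-0.0139, -0.0361, 0.1062, 0.9336, -0.3584, 0.0000]
J5: z=[-0.1226, -0.3193, 0.9397] o=[-0.3666, 0.7748, 0.3652] → [0.1444, 0.0776, 0.0452, -0.1226, -0.3193, 0.9397]
q̇ = J⁺·V = [0.8820, -0.2410, 0.5290, -0.8370, -0.2970]

0.8820 -0.2410 0.5290 -0.8370 -0.2970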